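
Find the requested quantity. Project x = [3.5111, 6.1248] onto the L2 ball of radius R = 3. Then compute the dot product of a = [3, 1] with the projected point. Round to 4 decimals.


Step 1: Compute ||x|| (intermediates to 6 decimals).
||x|| = sqrt(3.5111^2 + 6.1248^2) = 7.059816
Step 2: Project.
Since ||x|| > R, scale = R/||x|| = 3/7.059816 = 0.42494, proj(x) = scale * x
proj(x) = [1.492007, 2.602673]
Step 3: Dot product.
a^T * proj(x) = 3*1.492007 + 1*2.602673 = 7.0787


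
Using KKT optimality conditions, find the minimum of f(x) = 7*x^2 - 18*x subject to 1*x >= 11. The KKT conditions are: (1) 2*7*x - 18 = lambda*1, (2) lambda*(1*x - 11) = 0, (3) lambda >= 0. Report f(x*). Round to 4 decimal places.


Step 1: Try lambda = 0 (constraint inactive).
x_unc = 18/(2*7) = 1.2857
Check: 1*1.2857 = 1.2857 < 11 -- violated!
Step 2: Constraint must be active: 1*x = 11
x* = 11/1 = 11.0
lambda = (2*7*11.0 - 18)/1 = 136.0
Step 3: Compute optimal value.
f(x*) = 7*11.0^2 - 18*11.0 = 649.0


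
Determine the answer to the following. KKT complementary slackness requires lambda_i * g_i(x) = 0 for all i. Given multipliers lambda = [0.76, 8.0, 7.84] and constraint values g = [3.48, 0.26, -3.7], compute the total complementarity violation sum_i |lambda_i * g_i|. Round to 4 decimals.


KKT complementary slackness check:
lambda_1 * g_1 = 0.76 * 3.48 = 2.6448
lambda_2 * g_2 = 8.0 * 0.26 = 2.08
lambda_3 * g_3 = 7.84 * -3.7 = -29.008
Total violation = 2.6448 + 2.08 + 29.008 = 33.7328


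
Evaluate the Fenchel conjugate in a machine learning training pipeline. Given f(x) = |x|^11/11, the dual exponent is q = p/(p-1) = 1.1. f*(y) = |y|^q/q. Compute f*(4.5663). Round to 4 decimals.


The conjugate exponent q satisfies 1/p + 1/q = 1.
p = 11, so q = 11/(11 - 1) = 1.1
|y|^q = 4.5663^1.1 = 5.3152
f*(4.5663) = 5.3152 / 1.1 = 4.832


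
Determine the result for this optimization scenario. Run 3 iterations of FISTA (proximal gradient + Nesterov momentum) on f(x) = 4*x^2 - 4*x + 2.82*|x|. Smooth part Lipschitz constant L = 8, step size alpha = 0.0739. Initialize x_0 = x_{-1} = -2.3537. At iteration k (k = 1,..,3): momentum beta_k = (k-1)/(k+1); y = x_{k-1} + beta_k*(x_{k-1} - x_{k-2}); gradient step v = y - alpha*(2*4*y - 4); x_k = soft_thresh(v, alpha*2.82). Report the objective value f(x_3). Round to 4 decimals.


FISTA on f(x) = 4*x^2 - 4*x + 2.82*|x|
L = 8, alpha = 0.0739
Iteration 1: beta = 0.0, y = -2.3537 + 0.0*(-2.3537 + 2.3537) = -2.3537
  grad(y) = -22.8296, v = y - alpha*grad = -0.6666
  prox(v) = soft_thresh(-0.6666, 0.2084) = -0.4582
Iteration 2: beta = 0.3333, y = -0.4582 + 0.3333*(-0.4582 + 2.3537) = 0.1736
  grad(y) = -2.6109, v = y - alpha*grad = 0.3666
  prox(v) = soft_thresh(0.3666, 0.2084) = 0.1582
Iteration 3: beta = 0.5, y = 0.1582 + 0.5*(0.1582 + 0.4582) = 0.4664
  grad(y) = -0.269, v = y - alpha*grad = 0.4863
  prox(v) = soft_thresh(0.4863, 0.2084) = 0.2779
f(x_3) = 4*0.2779^2 - 4*0.2779 + 2.82*|0.2779| = -0.0191


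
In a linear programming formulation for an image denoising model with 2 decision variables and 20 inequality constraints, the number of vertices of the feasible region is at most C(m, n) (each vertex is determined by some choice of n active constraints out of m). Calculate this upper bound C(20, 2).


Each vertex corresponds to some choice of n active constraints out of m, so the number of vertices is at most C(m, n) = m! / (n!(m-n)!).
m = 20, n = 2
Numerator: 20 * 19
Denominator: 2! = 2
C(20, 2) = 190


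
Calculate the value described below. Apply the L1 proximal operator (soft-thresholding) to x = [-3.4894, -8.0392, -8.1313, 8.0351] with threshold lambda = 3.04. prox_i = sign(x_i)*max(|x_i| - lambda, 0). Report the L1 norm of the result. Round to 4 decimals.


Soft-thresholding with lambda = 3.04:
prox(-3.4894) = sign(-3.4894)*max(|-3.4894| - 3.04, 0) = -0.4494
prox(-8.0392) = sign(-8.0392)*max(|-8.0392| - 3.04, 0) = -4.9992
prox(-8.1313) = sign(-8.1313)*max(|-8.1313| - 3.04, 0) = -5.0913
prox(8.0351) = sign(8.0351)*max(|8.0351| - 3.04, 0) = 4.9951
prox(x) = [-0.4494, -4.9992, -5.0913, 4.9951]
||prox(x)||_1 = 0.4494 + 4.9992 + 5.0913 + 4.9951 = 15.535


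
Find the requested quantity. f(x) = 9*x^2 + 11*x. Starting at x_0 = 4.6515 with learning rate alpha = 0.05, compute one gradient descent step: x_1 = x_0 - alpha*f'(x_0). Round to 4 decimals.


We compute the gradient at x_0 and apply the update.
f'(x) = 18*x + 11
f'(4.6515) = 18*4.6515 + 11 = 94.727
x_1 = 4.6515 - 0.05*94.727 = -0.0849


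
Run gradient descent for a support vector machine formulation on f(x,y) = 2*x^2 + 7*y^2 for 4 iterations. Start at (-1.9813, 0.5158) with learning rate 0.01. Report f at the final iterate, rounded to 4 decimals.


Gradient descent on f(x,y) = 2*x^2 + 7*y^2.
Starting point: (-1.9813, 0.5158), alpha = 0.01
Step 1: grad_x = 2*2*-1.9813 = -7.9252, grad_y = 2*7*0.5158 = 7.2212
  x_1 = -1.9813 - 0.01*-7.9252 = -1.902
  y_1 = 0.5158 - 0.01*7.2212 = 0.4436
Step 2: grad_x = 2*2*-1.902 = -7.6082, grad_y = 2*7*0.4436 = 6.2102
  x_2 = -1.902 - 0.01*-7.6082 = -1.826
  y_2 = 0.4436 - 0.01*6.2102 = 0.3815
Step 3: grad_x = 2*2*-1.826 = -7.3039, grad_y = 2*7*0.3815 = 5.3408
  x_3 = -1.826 - 0.01*-7.3039 = -1.7529
  y_3 = 0.3815 - 0.01*5.3408 = 0.3281
Step 4: grad_x = 2*2*-1.7529 = -7.0117, grad_y = 2*7*0.3281 = 4.5931
  x_4 = -1.7529 - 0.01*-7.0117 = -1.6828
  y_4 = 0.3281 - 0.01*4.5931 = 0.2821
f(-1.6828, 0.2821) = 2*(-1.6828)^2 + 7*0.2821^2 = 6.2209


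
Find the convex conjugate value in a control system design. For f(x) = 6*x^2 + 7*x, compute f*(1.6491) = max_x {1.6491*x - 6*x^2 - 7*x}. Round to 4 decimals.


f*(y) = sup_x {y*x - a*x^2 - b*x} = sup_x {(y-b)*x - a*x^2}
FOC: (y - b) - 2a*x = 0 => x* = (y - b)/(2a)
x* = (1.6491 - 7)/(2*6) = -0.4459
f*(1.6491) = (y-b)^2/(4a) = (1.6491 - 7)^2/(4*6)
= 28.6321/24 = 1.193


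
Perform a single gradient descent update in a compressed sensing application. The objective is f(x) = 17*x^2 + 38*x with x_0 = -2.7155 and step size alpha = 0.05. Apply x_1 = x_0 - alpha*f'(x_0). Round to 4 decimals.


We compute the gradient at x_0 and apply the update.
f'(x) = 34*x + 38
f'(-2.7155) = 34*-2.7155 + 38 = -54.327
x_1 = -2.7155 - 0.05*-54.327 = 0.0009


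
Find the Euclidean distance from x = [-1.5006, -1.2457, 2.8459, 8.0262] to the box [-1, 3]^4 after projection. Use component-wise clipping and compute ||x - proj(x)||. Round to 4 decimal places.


Project each component onto [-1, 3].
clip(-1.5006) = -1.0, clip(-1.2457) = -1.0, clip(2.8459) = 2.8459, clip(8.0262) = 3.0
Projection = [-1.0, -1.0, 2.8459, 3.0]
Squared diffs: [0.2506, 0.0604, 0.0, 25.2627]
Distance = sqrt(25.5737) = 5.057


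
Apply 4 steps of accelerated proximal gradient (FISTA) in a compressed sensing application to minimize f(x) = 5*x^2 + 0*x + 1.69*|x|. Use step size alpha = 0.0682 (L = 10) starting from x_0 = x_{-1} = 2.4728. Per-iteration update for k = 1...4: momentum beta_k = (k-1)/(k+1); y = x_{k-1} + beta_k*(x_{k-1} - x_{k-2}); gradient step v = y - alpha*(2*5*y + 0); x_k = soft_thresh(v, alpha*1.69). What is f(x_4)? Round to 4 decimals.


FISTA on f(x) = 5*x^2 + 0*x + 1.69*|x|
L = 10, alpha = 0.0682
Iteration 1: beta = 0.0, y = 2.4728 + 0.0*(2.4728 - 2.4728) = 2.4728
  grad(y) = 24.728, v = y - alpha*grad = 0.7864
  prox(v) = soft_thresh(0.7864, 0.1153) = 0.6711
Iteration 2: beta = 0.3333, y = 0.6711 + 0.3333*(0.6711 - 2.4728) = 0.0705
  grad(y) = 0.7052, v = y - alpha*grad = 0.0224
  prox(v) = soft_thresh(0.0224, 0.1153) = 0.0
Iteration 3: beta = 0.5, y = 0.0 + 0.5*(0.0 - 0.6711) = -0.3355
  grad(y) = -3.3555, v = y - alpha*grad = -0.1067
  prox(v) = soft_thresh(-0.1067, 0.1153) = 0.0
Iteration 4: beta = 0.6, y = 0.0 + 0.6*(0.0 - 0.0) = 0.0
  grad(y) = 0.0, v = y - alpha*grad = 0.0
  prox(v) = soft_thresh(0.0, 0.1153) = 0.0
f(x_4) = 5*0.0^2 + 0*0.0 + 1.69*|0.0| = 0.0


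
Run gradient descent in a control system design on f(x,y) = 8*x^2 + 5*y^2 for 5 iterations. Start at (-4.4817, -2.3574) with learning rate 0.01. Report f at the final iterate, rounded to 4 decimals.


Gradient descent on f(x,y) = 8*x^2 + 5*y^2.
Starting point: (-4.4817, -2.3574), alpha = 0.01
Step 1: grad_x = 2*8*-4.4817 = -71.7072, grad_y = 2*5*-2.3574 = -23.574
  x_1 = -4.4817 - 0.01*-71.7072 = -3.7646
  y_1 = -2.3574 - 0.01*-23.574 = -2.1217
Step 2: grad_x = 2*8*-3.7646 = -60.234, grad_y = 2*5*-2.1217 = -21.2166
  x_2 = -3.7646 - 0.01*-60.234 = -3.1623
  y_2 = -2.1217 - 0.01*-21.2166 = -1.9095
Step 3: grad_x = 2*8*-3.1623 = -50.5966, grad_y = 2*5*-1.9095 = -19.0949
  x_3 = -3.1623 - 0.01*-50.5966 = -2.6563
  y_3 = -1.9095 - 0.01*-19.0949 = -1.7185
Step 4: grad_x = 2*8*-2.6563 = -42.5011, grad_y = 2*5*-1.7185 = -17.1854
  x_4 = -2.6563 - 0.01*-42.5011 = -2.2313
  y_4 = -1.7185 - 0.01*-17.1854 = -1.5467
Step 5: grad_x = 2*8*-2.2313 = -35.701, grad_y = 2*5*-1.5467 = -15.4669
  x_5 = -2.2313 - 0.01*-35.701 = -1.8743
  y_5 = -1.5467 - 0.01*-15.4669 = -1.392
f(-1.8743, -1.392) = 8*(-1.8743)^2 + 5*(-1.392)^2 = 37.7926


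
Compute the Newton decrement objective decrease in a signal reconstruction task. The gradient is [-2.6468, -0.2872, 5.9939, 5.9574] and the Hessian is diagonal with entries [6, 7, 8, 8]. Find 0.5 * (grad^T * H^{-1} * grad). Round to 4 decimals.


Step 1: H is diagonal, so H^(-1) * g = [-0.4411, -0.041, 0.7492, 0.7447].
Step 2: g^T H^(-1) g = sum_i g_i^2 / H_ii
  = (-2.6468)^2/6 + (-0.2872)^2/7 + (5.9939)^2/8 + (5.9574)^2/8
  = 1.1676 + 0.0118 + 4.4909 + 4.4363 = 10.1066
Step 3: Objective decrease = 0.5 * g^T H^(-1) g = 5.0533


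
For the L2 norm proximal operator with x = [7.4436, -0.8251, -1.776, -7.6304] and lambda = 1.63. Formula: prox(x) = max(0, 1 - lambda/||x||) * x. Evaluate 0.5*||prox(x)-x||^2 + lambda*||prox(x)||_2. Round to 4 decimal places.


Step 1: Compute ||x||.
||x|| = 10.8381
Step 2: Compute scaling factor.
scale = max(0, 1 - 1.63/10.8381) = 0.8496
Step 3: prox(x) = [6.3241, -0.701, -1.5089, -6.4828]
||prox(x)|| = 9.2081
Step 4: Proximal objective.
0.5*||prox-x||^2 = 1.3285
lambda*||prox|| = 15.0092
Total = 16.3377


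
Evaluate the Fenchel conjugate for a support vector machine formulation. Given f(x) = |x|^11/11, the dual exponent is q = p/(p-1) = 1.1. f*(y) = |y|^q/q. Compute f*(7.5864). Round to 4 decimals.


The conjugate exponent q satisfies 1/p + 1/q = 1.
p = 11, so q = 11/(11 - 1) = 1.1
|y|^q = 7.5864^1.1 = 9.2905
f*(7.5864) = 9.2905 / 1.1 = 8.4459


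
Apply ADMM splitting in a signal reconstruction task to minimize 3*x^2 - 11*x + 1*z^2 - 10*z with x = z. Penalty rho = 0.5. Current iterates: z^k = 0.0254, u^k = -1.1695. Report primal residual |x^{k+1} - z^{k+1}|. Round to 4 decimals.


ADMM iteration with rho = 0.5, z^k = 0.0254, u^k = -1.1695
Step 1: x-update.
Minimize 3*x^2 - 11*x + (0.5/2)*(x - 0.0254 - 1.1695)^2
FOC: (2*3 + 0.5)*x = 11 + 0.5*(0.0254 + 1.1695)
x^{k+1} = 1.7842
Step 2: z-update.
Minimize 1*z^2 - 10*z + (0.5/2)*(1.7842 - z - 1.1695)^2
FOC: (2*1 + 0.5)*z = 10 + 0.5*(1.7842 - 1.1695)
z^{k+1} = 4.1229
Step 3: u-update.
u^{k+1} = -1.1695 + 1.7842 - 4.1229 = -3.5082
Step 4: Primal residual = |1.7842 - 4.1229| = 2.3387


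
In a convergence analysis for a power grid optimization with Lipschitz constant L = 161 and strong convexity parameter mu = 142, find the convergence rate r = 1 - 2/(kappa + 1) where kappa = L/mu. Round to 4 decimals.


Step 1: Compute the condition number.
kappa = L/mu = 161/142 = 1.1338
Step 2: Compute the convergence rate.
r = 1 - 2/(kappa + 1) = 1 - 2*mu/(L + mu) = (L - mu)/(L + mu) = 19/303 = 0.0627


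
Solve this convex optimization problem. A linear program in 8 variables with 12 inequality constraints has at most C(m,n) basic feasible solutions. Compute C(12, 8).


Each vertex corresponds to some choice of n active constraints out of m, so the number of vertices is at most C(m, n) = m! / (n!(m-n)!).
m = 12, n = 8
Numerator: 12 * 11 * 10 * 9 * 8 * 7 * 6 * 5
Denominator: 8! = 40320
C(12, 8) = 495


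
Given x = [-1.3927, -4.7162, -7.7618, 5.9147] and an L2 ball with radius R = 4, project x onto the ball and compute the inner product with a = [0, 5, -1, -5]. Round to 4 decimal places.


Step 1: Compute ||x|| (intermediates to 6 decimals).
||x|| = sqrt((-1.3927)^2 + (-4.7162)^2 + (-7.7618)^2 + 5.9147^2) = 10.927551
Step 2: Project.
Since ||x|| > R, scale = R/||x|| = 4/10.927551 = 0.366047, proj(x) = scale * x
proj(x) = [-0.509794, -1.726351, -2.841184, 2.165058]
Step 3: Dot product.
a^T * proj(x) = 0*(-0.509794) + 5*(-1.726351) - 1*(-2.841184) - 5*2.165058 = -16.6159


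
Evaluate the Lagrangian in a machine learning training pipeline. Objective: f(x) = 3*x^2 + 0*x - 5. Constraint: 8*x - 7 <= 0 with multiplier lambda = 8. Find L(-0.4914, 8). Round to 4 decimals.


Step 1: Evaluate f(x).
f(-0.4914) = 3*(-0.4914)^2 + 0*(-0.4914) - 5 = -4.2756
Step 2: Evaluate g(x).
g(-0.4914) = 8*-0.4914 - 7 = -10.9312
Step 3: Compute Lagrangian.
L = -4.2756 + 8*-10.9312 = -91.7252


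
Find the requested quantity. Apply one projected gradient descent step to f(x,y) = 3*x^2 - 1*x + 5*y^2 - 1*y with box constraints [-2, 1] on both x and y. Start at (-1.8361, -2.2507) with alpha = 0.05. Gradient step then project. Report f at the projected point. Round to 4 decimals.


Step 1: Compute gradient at (-1.8361, -2.2507).
grad_x = 2*3*-1.8361 - 1 = -12.0166
grad_y = 2*5*-2.2507 - 1 = -23.507
Step 2: Gradient step.
x_raw = -1.8361 - 0.05*-12.0166 = -1.2353
y_raw = -2.2507 - 0.05*-23.507 = -1.0754
Step 3: Project onto [-2, 1].
x_proj = clip(-1.2353) = -1.2353
y_proj = clip(-1.0754) = -1.0754
Step 4: Evaluate f.
f(-1.2353, -1.0754) = 12.6702


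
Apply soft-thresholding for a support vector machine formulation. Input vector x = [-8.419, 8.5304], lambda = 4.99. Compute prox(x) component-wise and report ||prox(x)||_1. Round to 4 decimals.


Soft-thresholding with lambda = 4.99:
prox(-8.419) = sign(-8.419)*max(|-8.419| - 4.99, 0) = -3.429
prox(8.5304) = sign(8.5304)*max(|8.5304| - 4.99, 0) = 3.5404
prox(x) = [-3.429, 3.5404]
||prox(x)||_1 = 3.429 + 3.5404 = 6.9694


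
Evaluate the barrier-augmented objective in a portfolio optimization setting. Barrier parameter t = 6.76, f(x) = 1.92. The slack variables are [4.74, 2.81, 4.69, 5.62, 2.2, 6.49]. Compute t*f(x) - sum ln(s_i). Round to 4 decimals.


Step 1: Compute log-barrier.
ln values: [1.556, 1.0332, 1.5454, 1.7263, 0.7885, 1.8703]
phi = -(1.556 + 1.0332 + 1.5454 + 1.7263 + 0.7885 + 1.8703) = -8.5197
Step 2: Compute augmented objective.
t*f(x) = 6.76*1.92 = 12.9792
Total = 12.9792 - 8.5197 = 4.4595


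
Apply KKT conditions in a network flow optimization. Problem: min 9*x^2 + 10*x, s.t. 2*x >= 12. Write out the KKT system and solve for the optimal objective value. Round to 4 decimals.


Step 1: Try lambda = 0 (constraint inactive).
x_unc = -10/(2*9) = -0.5556
Check: 2*-0.5556 = -1.1112 < 12 -- violated!
Step 2: Constraint must be active: 2*x = 12
x* = 12/2 = 6.0
lambda = (2*9*6.0 + 10)/2 = 59.0
Step 3: Compute optimal value.
f(x*) = 9*6.0^2 + 10*6.0 = 384.0


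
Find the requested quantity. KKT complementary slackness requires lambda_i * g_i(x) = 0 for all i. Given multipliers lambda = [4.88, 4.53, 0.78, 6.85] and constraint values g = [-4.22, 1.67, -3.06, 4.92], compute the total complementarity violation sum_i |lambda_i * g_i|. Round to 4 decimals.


KKT complementary slackness check:
lambda_1 * g_1 = 4.88 * -4.22 = -20.5936
lambda_2 * g_2 = 4.53 * 1.67 = 7.5651
lambda_3 * g_3 = 0.78 * -3.06 = -2.3868
lambda_4 * g_4 = 6.85 * 4.92 = 33.702
Total violation = 20.5936 + 7.5651 + 2.3868 + 33.702 = 64.2475


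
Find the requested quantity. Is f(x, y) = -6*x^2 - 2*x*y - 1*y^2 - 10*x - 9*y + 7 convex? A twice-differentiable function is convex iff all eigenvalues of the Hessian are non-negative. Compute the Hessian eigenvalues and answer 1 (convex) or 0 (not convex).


The Hessian of f(x,y) = -6*x^2 - 2*x*y - 1*y^2 - 10*x - 9*y + 7 is:
H = [[-12, -2], [-2, -2]]
Trace = -12 - 2 = -14
Determinant = -12*-2 - (-2)^2 = 20
Discriminant = (-14)^2 - 4*20 = 116.0
Eigenvalues: lambda_1 = -12.3852, lambda_2 = -1.6148
The function is not convex.

0


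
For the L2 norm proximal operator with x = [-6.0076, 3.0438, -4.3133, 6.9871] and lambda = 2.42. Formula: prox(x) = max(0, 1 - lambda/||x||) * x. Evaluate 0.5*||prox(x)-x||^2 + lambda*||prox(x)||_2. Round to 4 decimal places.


Step 1: Compute ||x||.
||x|| = 10.6198
Step 2: Compute scaling factor.
scale = max(0, 1 - 2.42/10.6198) = 0.7721
Step 3: prox(x) = [-4.6386, 2.3502, -3.3304, 5.3949]
||prox(x)|| = 8.1998
Step 4: Proximal objective.
0.5*||prox-x||^2 = 2.9282
lambda*||prox|| = 19.8435
Total = 22.7717


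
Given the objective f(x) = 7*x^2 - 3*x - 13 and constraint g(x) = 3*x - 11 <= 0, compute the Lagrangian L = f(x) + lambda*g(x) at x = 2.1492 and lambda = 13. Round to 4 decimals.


Step 1: Evaluate f(x).
f(2.1492) = 7*2.1492^2 - 3*2.1492 - 13 = 12.8858
Step 2: Evaluate g(x).
g(2.1492) = 3*2.1492 - 11 = -4.5524
Step 3: Compute Lagrangian.
L = 12.8858 + 13*-4.5524 = -46.2954


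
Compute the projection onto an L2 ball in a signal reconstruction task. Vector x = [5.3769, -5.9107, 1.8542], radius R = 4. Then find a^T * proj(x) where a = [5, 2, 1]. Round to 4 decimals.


Step 1: Compute ||x|| (intermediates to 6 decimals).
||x|| = sqrt(5.3769^2 + (-5.9107)^2 + 1.8542^2) = 8.202773
Step 2: Project.
Since ||x|| > R, scale = R/||x|| = 4/8.202773 = 0.48764, proj(x) = scale * x
proj(x) = [2.621992, -2.882294, 0.904182]
Step 3: Dot product.
a^T * proj(x) = 5*2.621992 + 2*(-2.882294) + 1*0.904182 = 8.2496


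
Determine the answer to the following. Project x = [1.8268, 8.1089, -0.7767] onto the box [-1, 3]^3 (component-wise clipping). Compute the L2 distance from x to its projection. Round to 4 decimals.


Project each component onto [-1, 3].
clip(1.8268) = 1.8268, clip(8.1089) = 3.0, clip(-0.7767) = -0.7767
Projection = [1.8268, 3.0, -0.7767]
Squared diffs: [0.0, 26.1009, 0.0]
Distance = sqrt(26.1009) = 5.1089


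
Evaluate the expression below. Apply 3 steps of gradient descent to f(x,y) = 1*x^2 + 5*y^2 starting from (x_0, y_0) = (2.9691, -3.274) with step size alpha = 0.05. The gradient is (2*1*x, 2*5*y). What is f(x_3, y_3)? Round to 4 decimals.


Gradient descent on f(x,y) = 1*x^2 + 5*y^2.
Starting point: (2.9691, -3.274), alpha = 0.05
Step 1: grad_x = 2*1*2.9691 = 5.9382, grad_y = 2*5*-3.274 = -32.74
  x_1 = 2.9691 - 0.05*5.9382 = 2.6722
  y_1 = -3.274 - 0.05*-32.74 = -1.637
Step 2: grad_x = 2*1*2.6722 = 5.3444, grad_y = 2*5*-1.637 = -16.37
  x_2 = 2.6722 - 0.05*5.3444 = 2.405
  y_2 = -1.637 - 0.05*-16.37 = -0.8185
Step 3: grad_x = 2*1*2.405 = 4.8099, grad_y = 2*5*-0.8185 = -8.185
  x_3 = 2.405 - 0.05*4.8099 = 2.1645
  y_3 = -0.8185 - 0.05*-8.185 = -0.4093
f(2.1645, -0.4093) = 1*2.1645^2 + 5*(-0.4093)^2 = 5.5224


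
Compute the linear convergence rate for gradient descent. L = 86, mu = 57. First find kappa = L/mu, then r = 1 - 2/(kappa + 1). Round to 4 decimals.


Step 1: Compute the condition number.
kappa = L/mu = 86/57 = 1.5088
Step 2: Compute the convergence rate.
r = 1 - 2/(kappa + 1) = 1 - 2*mu/(L + mu) = (L - mu)/(L + mu) = 29/143 = 0.2028


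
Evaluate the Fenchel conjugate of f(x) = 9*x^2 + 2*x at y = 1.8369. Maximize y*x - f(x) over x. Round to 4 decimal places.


f*(y) = sup_x {y*x - a*x^2 - b*x} = sup_x {(y-b)*x - a*x^2}
FOC: (y - b) - 2a*x = 0 => x* = (y - b)/(2a)
x* = (1.8369 - 2)/(2*9) = -0.0091
f*(1.8369) = (y-b)^2/(4a) = (1.8369 - 2)^2/(4*9)
= 0.0266/36 = 0.0007


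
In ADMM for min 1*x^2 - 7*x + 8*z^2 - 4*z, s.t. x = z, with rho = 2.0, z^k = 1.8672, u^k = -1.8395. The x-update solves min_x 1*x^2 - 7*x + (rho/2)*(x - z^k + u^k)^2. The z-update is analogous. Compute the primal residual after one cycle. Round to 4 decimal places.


ADMM iteration with rho = 2.0, z^k = 1.8672, u^k = -1.8395
Step 1: x-update.
Minimize 1*x^2 - 7*x + (2.0/2)*(x - 1.8672 - 1.8395)^2
FOC: (2*1 + 2.0)*x = 7 + 2.0*(1.8672 + 1.8395)
x^{k+1} = 3.6034
Step 2: z-update.
Minimize 8*z^2 - 4*z + (2.0/2)*(3.6034 - z - 1.8395)^2
FOC: (2*8 + 2.0)*z = 4 + 2.0*(3.6034 - 1.8395)
z^{k+1} = 0.4182
Step 3: u-update.
u^{k+1} = -1.8395 + 3.6034 - 0.4182 = 1.3456
Step 4: Primal residual = |3.6034 - 0.4182| = 3.1851


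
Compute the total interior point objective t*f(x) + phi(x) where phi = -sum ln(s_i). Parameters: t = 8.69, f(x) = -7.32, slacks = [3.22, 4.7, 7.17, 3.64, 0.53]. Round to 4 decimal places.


Step 1: Compute log-barrier.
ln values: [1.1694, 1.5476, 1.9699, 1.292, -0.6349]
phi = -(1.1694 + 1.5476 + 1.9699 + 1.292 - 0.6349) = -5.344
Step 2: Compute augmented objective.
t*f(x) = 8.69*-7.32 = -63.6108
Total = -63.6108 - 5.344 = -68.9548


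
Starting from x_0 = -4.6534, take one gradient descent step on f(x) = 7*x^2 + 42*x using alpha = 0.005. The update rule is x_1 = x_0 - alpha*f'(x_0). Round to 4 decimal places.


We compute the gradient at x_0 and apply the update.
f'(x) = 14*x + 42
f'(-4.6534) = 14*-4.6534 + 42 = -23.1476
x_1 = -4.6534 - 0.005*-23.1476 = -4.5377


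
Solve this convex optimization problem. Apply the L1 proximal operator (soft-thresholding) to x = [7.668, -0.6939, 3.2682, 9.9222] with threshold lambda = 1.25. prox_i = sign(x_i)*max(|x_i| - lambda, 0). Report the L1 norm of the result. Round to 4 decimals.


Soft-thresholding with lambda = 1.25:
prox(7.668) = sign(7.668)*max(|7.668| - 1.25, 0) = 6.418
prox(-0.6939) = sign(-0.6939)*max(|-0.6939| - 1.25, 0) = 0.0
prox(3.2682) = sign(3.2682)*max(|3.2682| - 1.25, 0) = 2.0182
prox(9.9222) = sign(9.9222)*max(|9.9222| - 1.25, 0) = 8.6722
prox(x) = [6.418, 0.0, 2.0182, 8.6722]
||prox(x)||_1 = 6.418 + 0.0 + 2.0182 + 8.6722 = 17.1084


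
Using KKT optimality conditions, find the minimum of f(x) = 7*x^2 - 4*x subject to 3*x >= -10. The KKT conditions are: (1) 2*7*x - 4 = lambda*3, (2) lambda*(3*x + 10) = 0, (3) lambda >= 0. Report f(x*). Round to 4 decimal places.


Step 1: Try lambda = 0 (constraint inactive).
Stationarity: 2*7*x - 4 = 0
x* = 4/(2*7) = 2/7 = 0.2857 (rounded; the exact value 2/7 is used below)
Check constraint: 3*0.2857 = 0.8571 >= -10 -- satisfied.
Step 2: Compute optimal value.
f(x*) = 7*(2/7)^2 - 4*(2/7) = -0.5714


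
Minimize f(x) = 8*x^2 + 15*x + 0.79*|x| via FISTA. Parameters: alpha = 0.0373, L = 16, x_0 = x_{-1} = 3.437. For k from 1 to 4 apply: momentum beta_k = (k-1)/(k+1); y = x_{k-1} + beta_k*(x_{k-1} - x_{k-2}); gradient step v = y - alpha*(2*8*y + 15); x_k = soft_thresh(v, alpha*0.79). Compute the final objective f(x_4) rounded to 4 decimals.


FISTA on f(x) = 8*x^2 + 15*x + 0.79*|x|
L = 16, alpha = 0.0373
Iteration 1: beta = 0.0, y = 3.437 + 0.0*(3.437 - 3.437) = 3.437
  grad(y) = 69.992, v = y - alpha*grad = 0.8263
  prox(v) = soft_thresh(0.8263, 0.0295) = 0.7968
Iteration 2: beta = 0.3333, y = 0.7968 + 0.3333*(0.7968 - 3.437) = -0.0832
  grad(y) = 13.6684, v = y - alpha*grad = -0.5931
  prox(v) = soft_thresh(-0.5931, 0.0295) = -0.5636
Iteration 3: beta = 0.5, y = -0.5636 + 0.5*(-0.5636 - 0.7968) = -1.2438
  grad(y) = -4.9008, v = y - alpha*grad = -1.061
  prox(v) = soft_thresh(-1.061, 0.0295) = -1.0315
Iteration 4: beta = 0.6, y = -1.0315 + 0.6*(-1.0315 + 0.5636) = -1.3123
  grad(y) = -5.9968, v = y - alpha*grad = -1.0886
  prox(v) = soft_thresh(-1.0886, 0.0295) = -1.0592
f(x_4) = 8*(-1.0592)^2 + 15*(-1.0592) + 0.79*|-1.0592| = -6.0761


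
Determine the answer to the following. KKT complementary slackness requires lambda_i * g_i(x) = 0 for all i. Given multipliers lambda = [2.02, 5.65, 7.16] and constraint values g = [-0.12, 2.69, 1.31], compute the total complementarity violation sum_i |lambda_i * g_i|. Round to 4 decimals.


KKT complementary slackness check:
lambda_1 * g_1 = 2.02 * -0.12 = -0.2424
lambda_2 * g_2 = 5.65 * 2.69 = 15.1985
lambda_3 * g_3 = 7.16 * 1.31 = 9.3796
Total violation = 0.2424 + 15.1985 + 9.3796 = 24.8205


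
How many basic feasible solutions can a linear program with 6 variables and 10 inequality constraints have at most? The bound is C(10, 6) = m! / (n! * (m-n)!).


Each vertex corresponds to some choice of n active constraints out of m, so the number of vertices is at most C(m, n) = m! / (n!(m-n)!).
m = 10, n = 6
Numerator: 10 * 9 * 8 * 7 * 6 * 5
Denominator: 6! = 720
C(10, 6) = 210


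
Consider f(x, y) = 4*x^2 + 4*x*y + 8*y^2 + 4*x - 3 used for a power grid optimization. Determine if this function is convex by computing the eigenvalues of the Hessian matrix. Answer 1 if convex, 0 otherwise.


The Hessian of f(x,y) = 4*x^2 + 4*x*y + 8*y^2 + 4*x - 3 is:
H = [[8, 4], [4, 16]]
Trace = 8 + 16 = 24
Determinant = 8*16 - (4)^2 = 112
Discriminant = (24)^2 - 4*112 = 128.0
Eigenvalues: lambda_1 = 6.3431, lambda_2 = 17.6569
The function is convex.

1


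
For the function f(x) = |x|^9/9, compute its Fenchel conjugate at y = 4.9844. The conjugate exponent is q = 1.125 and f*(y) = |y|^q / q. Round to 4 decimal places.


The conjugate exponent q satisfies 1/p + 1/q = 1.
p = 9, so q = 9/(9 - 1) = 1.125
|y|^q = 4.9844^1.125 = 6.0928
f*(4.9844) = 6.0928 / 1.125 = 5.4158


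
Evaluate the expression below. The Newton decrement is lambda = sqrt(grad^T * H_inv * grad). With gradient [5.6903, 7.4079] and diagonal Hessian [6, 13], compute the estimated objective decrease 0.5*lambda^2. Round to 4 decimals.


Step 1: H is diagonal, so H^(-1) * g = [0.9484, 0.5698].
Step 2: g^T H^(-1) g = sum_i g_i^2 / H_ii
  = (5.6903)^2/6 + (7.4079)^2/13
  = 5.3966 + 4.2213 = 9.6179
Step 3: Objective decrease = 0.5 * g^T H^(-1) g = 4.8089


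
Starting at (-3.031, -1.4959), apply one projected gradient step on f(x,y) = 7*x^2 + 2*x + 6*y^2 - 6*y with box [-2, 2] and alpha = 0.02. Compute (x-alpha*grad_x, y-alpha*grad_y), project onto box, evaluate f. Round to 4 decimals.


Step 1: Compute gradient at (-3.031, -1.4959).
grad_x = 2*7*-3.031 + 2 = -40.434
grad_y = 2*6*-1.4959 - 6 = -23.9508
Step 2: Gradient step.
x_raw = -3.031 - 0.02*-40.434 = -2.2223
y_raw = -1.4959 - 0.02*-23.9508 = -1.0169
Step 3: Project onto [-2, 2].
x_proj = clip(-2.2223) = -2.0
y_proj = clip(-1.0169) = -1.0169
Step 4: Evaluate f.
f(-2.0, -1.0169) = 36.3056


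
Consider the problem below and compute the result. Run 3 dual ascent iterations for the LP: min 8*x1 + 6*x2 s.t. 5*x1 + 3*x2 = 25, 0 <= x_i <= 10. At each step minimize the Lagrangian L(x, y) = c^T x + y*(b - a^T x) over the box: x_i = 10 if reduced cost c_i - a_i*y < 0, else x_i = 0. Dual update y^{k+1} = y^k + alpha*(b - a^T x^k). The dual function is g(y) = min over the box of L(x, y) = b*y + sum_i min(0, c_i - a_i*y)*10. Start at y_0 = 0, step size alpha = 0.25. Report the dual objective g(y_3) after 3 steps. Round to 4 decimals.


Dual ascent for LP: min 8*x1 + 6*x2, 5*x1 + 3*x2 = 25, 0 <= x_i <= 10
Step 1: y^k = 0.0, reduced costs: (8.0, 6.0)
  x^k = (0.0, 0.0), subgradient = b - a^T x = 25.0
  y^{k+1} = 0.0 + 0.25*25.0 = 6.25
Step 2: y^k = 6.25, reduced costs: (-23.25, -12.75)
  x^k = (10.0, 10.0), subgradient = b - a^T x = -55.0
  y^{k+1} = 6.25 + 0.25*-55.0 = -7.5
Step 3: y^k = -7.5, reduced costs: (45.5, 28.5)
  x^k = (0.0, 0.0), subgradient = b - a^T x = 25.0
  y^{k+1} = -7.5 + 0.25*25.0 = -1.25
Dual objective at y_3 = -1.25: reduced costs (14.25, 9.75), box minimizer x = (0.0, 0.0)
g(y_3) = b*y + (c1 - a1*y)*x1 + (c2 - a2*y)*x2 = 25*(-1.25) + 14.25*0.0 + 9.75*0.0 = -31.25 + 0.0 + 0.0 = -31.25


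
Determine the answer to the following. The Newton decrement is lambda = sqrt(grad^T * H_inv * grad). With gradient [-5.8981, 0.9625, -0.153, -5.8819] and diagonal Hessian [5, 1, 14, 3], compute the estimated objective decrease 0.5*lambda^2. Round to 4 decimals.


Step 1: H is diagonal, so H^(-1) * g = [-1.1796, 0.9625, -0.0109, -1.9606].
Step 2: g^T H^(-1) g = sum_i g_i^2 / H_ii
  = (-5.8981)^2/5 + (0.9625)^2/1 + (-0.153)^2/14 + (-5.8819)^2/3
  = 6.9575 + 0.9264 + 0.0017 + 11.5322 = 19.4178
Step 3: Objective decrease = 0.5 * g^T H^(-1) g = 9.7089


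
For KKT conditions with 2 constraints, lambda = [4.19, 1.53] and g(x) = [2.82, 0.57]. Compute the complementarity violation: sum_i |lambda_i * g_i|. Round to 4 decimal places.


KKT complementary slackness check:
lambda_1 * g_1 = 4.19 * 2.82 = 11.8158
lambda_2 * g_2 = 1.53 * 0.57 = 0.8721
Total violation = 11.8158 + 0.8721 = 12.6879


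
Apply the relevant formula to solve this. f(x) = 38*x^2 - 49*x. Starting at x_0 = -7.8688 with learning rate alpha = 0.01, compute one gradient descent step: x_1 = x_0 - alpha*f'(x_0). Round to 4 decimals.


We compute the gradient at x_0 and apply the update.
f'(x) = 76*x - 49
f'(-7.8688) = 76*-7.8688 - 49 = -647.0288
x_1 = -7.8688 - 0.01*-647.0288 = -1.3985


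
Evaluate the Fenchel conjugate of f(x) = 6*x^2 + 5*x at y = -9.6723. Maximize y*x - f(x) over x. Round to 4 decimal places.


f*(y) = sup_x {y*x - a*x^2 - b*x} = sup_x {(y-b)*x - a*x^2}
FOC: (y - b) - 2a*x = 0 => x* = (y - b)/(2a)
x* = (-9.6723 - 5)/(2*6) = -1.2227
f*(-9.6723) = (y-b)^2/(4a) = (-9.6723 - 5)^2/(4*6)
= 215.2764/24 = 8.9698


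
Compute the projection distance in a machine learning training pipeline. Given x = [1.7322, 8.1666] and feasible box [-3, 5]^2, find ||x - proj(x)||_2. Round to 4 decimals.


Project each component onto [-3, 5].
clip(1.7322) = 1.7322, clip(8.1666) = 5.0
Projection = [1.7322, 5.0]
Squared diffs: [0.0, 10.0274]
Distance = sqrt(10.0274) = 3.1666


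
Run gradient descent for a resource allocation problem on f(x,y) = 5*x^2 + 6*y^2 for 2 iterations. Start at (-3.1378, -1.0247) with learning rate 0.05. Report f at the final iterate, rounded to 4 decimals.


Gradient descent on f(x,y) = 5*x^2 + 6*y^2.
Starting point: (-3.1378, -1.0247), alpha = 0.05
Step 1: grad_x = 2*5*-3.1378 = -31.378, grad_y = 2*6*-1.0247 = -12.2964
  x_1 = -3.1378 - 0.05*-31.378 = -1.5689
  y_1 = -1.0247 - 0.05*-12.2964 = -0.4099
Step 2: grad_x = 2*5*-1.5689 = -15.689, grad_y = 2*6*-0.4099 = -4.9186
  x_2 = -1.5689 - 0.05*-15.689 = -0.7845
  y_2 = -0.4099 - 0.05*-4.9186 = -0.164
f(-0.7845, -0.164) = 5*(-0.7845)^2 + 6*(-0.164)^2 = 3.2381


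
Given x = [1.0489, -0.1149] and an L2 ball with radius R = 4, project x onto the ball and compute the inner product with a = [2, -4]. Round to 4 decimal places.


Step 1: Compute ||x|| (intermediates to 6 decimals).
||x|| = sqrt(1.0489^2 + (-0.1149)^2) = 1.055174
Step 2: Project.
Since ||x|| <= R, proj = x (no scaling needed).
proj(x) = [1.0489, -0.1149]
Step 3: Dot product.
a^T * proj(x) = 2*1.0489 - 4*(-0.1149) = 2.5574


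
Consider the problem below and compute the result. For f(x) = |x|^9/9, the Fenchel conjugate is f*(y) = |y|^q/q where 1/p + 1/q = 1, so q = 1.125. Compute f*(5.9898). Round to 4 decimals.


The conjugate exponent q satisfies 1/p + 1/q = 1.
p = 9, so q = 9/(9 - 1) = 1.125
|y|^q = 5.9898^1.125 = 7.4918
f*(5.9898) = 7.4918 / 1.125 = 6.6594


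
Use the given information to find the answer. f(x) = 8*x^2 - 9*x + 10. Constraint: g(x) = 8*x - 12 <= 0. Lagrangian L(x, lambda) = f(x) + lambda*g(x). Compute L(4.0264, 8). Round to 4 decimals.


Step 1: Evaluate f(x).
f(4.0264) = 8*4.0264^2 - 9*4.0264 + 10 = 103.4576
Step 2: Evaluate g(x).
g(4.0264) = 8*4.0264 - 12 = 20.2112
Step 3: Compute Lagrangian.
L = 103.4576 + 8*20.2112 = 265.1472


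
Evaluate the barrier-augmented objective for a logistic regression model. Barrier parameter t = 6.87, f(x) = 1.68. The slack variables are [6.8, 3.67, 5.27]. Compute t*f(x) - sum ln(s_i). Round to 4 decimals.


Step 1: Compute log-barrier.
ln values: [1.9169, 1.3002, 1.662]
phi = -(1.9169 + 1.3002 + 1.662) = -4.8791
Step 2: Compute augmented objective.
t*f(x) = 6.87*1.68 = 11.5416
Total = 11.5416 - 4.8791 = 6.6625


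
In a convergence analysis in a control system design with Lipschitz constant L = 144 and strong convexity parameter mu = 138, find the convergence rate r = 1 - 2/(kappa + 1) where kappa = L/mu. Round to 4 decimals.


Step 1: Compute the condition number.
kappa = L/mu = 144/138 = 1.0435
Step 2: Compute the convergence rate.
r = 1 - 2/(kappa + 1) = 1 - 2*mu/(L + mu) = (L - mu)/(L + mu) = 6/282 = 0.0213


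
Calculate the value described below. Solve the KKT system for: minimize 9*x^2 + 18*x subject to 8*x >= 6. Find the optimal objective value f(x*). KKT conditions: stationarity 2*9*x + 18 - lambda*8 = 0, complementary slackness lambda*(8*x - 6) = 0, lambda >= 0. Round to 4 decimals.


Step 1: Try lambda = 0 (constraint inactive).
x_unc = -18/(2*9) = -1.0
Check: 8*-1.0 = -8.0 < 6 -- violated!
Step 2: Constraint must be active: 8*x = 6
x* = 6/8 = 0.75
lambda = (2*9*0.75 + 18)/8 = 3.9375
Step 3: Compute optimal value.
f(x*) = 9*0.75^2 + 18*0.75 = 18.5625


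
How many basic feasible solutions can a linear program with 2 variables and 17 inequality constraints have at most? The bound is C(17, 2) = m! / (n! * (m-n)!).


Each vertex corresponds to some choice of n active constraints out of m, so the number of vertices is at most C(m, n) = m! / (n!(m-n)!).
m = 17, n = 2
Numerator: 17 * 16
Denominator: 2! = 2
C(17, 2) = 136


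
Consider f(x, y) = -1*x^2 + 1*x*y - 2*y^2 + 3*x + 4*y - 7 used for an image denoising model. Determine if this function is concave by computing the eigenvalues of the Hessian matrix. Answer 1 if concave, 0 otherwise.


The Hessian of f(x,y) = -1*x^2 + 1*x*y - 2*y^2 + 3*x + 4*y - 7 is:
H = [[-2, 1], [1, -4]]
Trace = -2 - 4 = -6
Determinant = -2*-4 - (1)^2 = 7
Discriminant = (-6)^2 - 4*7 = 8.0
Eigenvalues: lambda_1 = -4.4142, lambda_2 = -1.5858
The function is concave.

1


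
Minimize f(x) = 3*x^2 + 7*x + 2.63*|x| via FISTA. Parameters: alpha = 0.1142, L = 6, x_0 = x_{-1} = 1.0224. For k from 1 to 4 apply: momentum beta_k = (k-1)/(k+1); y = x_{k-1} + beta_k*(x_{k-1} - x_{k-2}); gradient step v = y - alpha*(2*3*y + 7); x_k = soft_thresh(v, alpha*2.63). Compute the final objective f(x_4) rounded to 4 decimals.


FISTA on f(x) = 3*x^2 + 7*x + 2.63*|x|
L = 6, alpha = 0.1142
Iteration 1: beta = 0.0, y = 1.0224 + 0.0*(1.0224 - 1.0224) = 1.0224
  grad(y) = 13.1344, v = y - alpha*grad = -0.4775
  prox(v) = soft_thresh(-0.4775, 0.3003) = -0.1772
Iteration 2: beta = 0.3333, y = -0.1772 + 0.3333*(-0.1772 - 1.0224) = -0.5771
  grad(y) = 3.5376, v = y - alpha*grad = -0.9811
  prox(v) = soft_thresh(-0.9811, 0.3003) = -0.6807
Iteration 3: beta = 0.5, y = -0.6807 + 0.5*(-0.6807 + 0.1772) = -0.9325
  grad(y) = 1.4052, v = y - alpha*grad = -1.0929
  prox(v) = soft_thresh(-1.0929, 0.3003) = -0.7926
Iteration 4: beta = 0.6, y = -0.7926 + 0.6*(-0.7926 + 0.6807) = -0.8597
  grad(y) = 1.8417, v = y - alpha*grad = -1.07
  prox(v) = soft_thresh(-1.07, 0.3003) = -0.7697
f(x_4) = 3*(-0.7697)^2 + 7*(-0.7697) + 2.63*|-0.7697| = -1.5863


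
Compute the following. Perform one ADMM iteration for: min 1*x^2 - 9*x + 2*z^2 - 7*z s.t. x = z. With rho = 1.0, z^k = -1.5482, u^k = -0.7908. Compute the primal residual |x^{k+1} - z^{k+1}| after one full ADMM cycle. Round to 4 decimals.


ADMM iteration with rho = 1.0, z^k = -1.5482, u^k = -0.7908
Step 1: x-update.
Minimize 1*x^2 - 9*x + (1.0/2)*(x + 1.5482 - 0.7908)^2
FOC: (2*1 + 1.0)*x = 9 + 1.0*(-1.5482 + 0.7908)
x^{k+1} = 2.7475
Step 2: z-update.
Minimize 2*z^2 - 7*z + (1.0/2)*(2.7475 - z - 0.7908)^2
FOC: (2*2 + 1.0)*z = 7 + 1.0*(2.7475 - 0.7908)
z^{k+1} = 1.7913
Step 3: u-update.
u^{k+1} = -0.7908 + 2.7475 - 1.7913 = 0.1654
Step 4: Primal residual = |2.7475 - 1.7913| = 0.9562


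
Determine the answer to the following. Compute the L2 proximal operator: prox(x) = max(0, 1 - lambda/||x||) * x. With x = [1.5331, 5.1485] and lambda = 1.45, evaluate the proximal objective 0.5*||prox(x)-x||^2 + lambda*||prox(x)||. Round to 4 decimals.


Step 1: Compute ||x||.
||x|| = 5.3719
Step 2: Compute scaling factor.
scale = max(0, 1 - 1.45/5.3719) = 0.7301
Step 3: prox(x) = [1.1193, 3.7588]
||prox(x)|| = 3.9219
Step 4: Proximal objective.
0.5*||prox-x||^2 = 1.0513
lambda*||prox|| = 5.6868
Total = 6.738


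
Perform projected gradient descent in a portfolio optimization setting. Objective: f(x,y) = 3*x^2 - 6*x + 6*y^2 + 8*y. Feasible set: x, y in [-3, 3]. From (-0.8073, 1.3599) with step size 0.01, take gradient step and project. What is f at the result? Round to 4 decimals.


Step 1: Compute gradient at (-0.8073, 1.3599).
grad_x = 2*3*-0.8073 - 6 = -10.8438
grad_y = 2*6*1.3599 + 8 = 24.3188
Step 2: Gradient step.
x_raw = -0.8073 - 0.01*-10.8438 = -0.6989
y_raw = 1.3599 - 0.01*24.3188 = 1.1167
Step 3: Project onto [-3, 3].
x_proj = clip(-0.6989) = -0.6989
y_proj = clip(1.1167) = 1.1167
Step 4: Evaluate f.
f(-0.6989, 1.1167) = 22.0744


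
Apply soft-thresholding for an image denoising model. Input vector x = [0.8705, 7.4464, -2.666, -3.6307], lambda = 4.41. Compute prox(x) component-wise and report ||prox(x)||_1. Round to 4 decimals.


Soft-thresholding with lambda = 4.41:
prox(0.8705) = sign(0.8705)*max(|0.8705| - 4.41, 0) = 0.0
prox(7.4464) = sign(7.4464)*max(|7.4464| - 4.41, 0) = 3.0364
prox(-2.666) = sign(-2.666)*max(|-2.666| - 4.41, 0) = 0.0
prox(-3.6307) = sign(-3.6307)*max(|-3.6307| - 4.41, 0) = 0.0
prox(x) = [0.0, 3.0364, 0.0, 0.0]
||prox(x)||_1 = 0.0 + 3.0364 + 0.0 + 0.0 = 3.0364


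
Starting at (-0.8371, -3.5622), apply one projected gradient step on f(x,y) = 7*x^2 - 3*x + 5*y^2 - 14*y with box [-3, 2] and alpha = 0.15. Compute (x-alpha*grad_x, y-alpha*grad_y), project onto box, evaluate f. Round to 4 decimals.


Step 1: Compute gradient at (-0.8371, -3.5622).
grad_x = 2*7*-0.8371 - 3 = -14.7194
grad_y = 2*5*-3.5622 - 14 = -49.622
Step 2: Gradient step.
x_raw = -0.8371 - 0.15*-14.7194 = 1.3708
y_raw = -3.5622 - 0.15*-49.622 = 3.8811
Step 3: Project onto [-3, 2].
x_proj = clip(1.3708) = 1.3708
y_proj = clip(3.8811) = 2.0
Step 4: Evaluate f.
f(1.3708, 2.0) = 1.0414


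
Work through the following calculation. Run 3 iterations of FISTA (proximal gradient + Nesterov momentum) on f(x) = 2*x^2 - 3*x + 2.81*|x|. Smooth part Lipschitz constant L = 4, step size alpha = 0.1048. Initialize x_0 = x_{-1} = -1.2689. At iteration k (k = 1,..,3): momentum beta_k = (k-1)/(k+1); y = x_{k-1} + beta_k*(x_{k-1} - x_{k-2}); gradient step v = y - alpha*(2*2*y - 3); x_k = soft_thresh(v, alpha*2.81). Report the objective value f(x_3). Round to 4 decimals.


FISTA on f(x) = 2*x^2 - 3*x + 2.81*|x|
L = 4, alpha = 0.1048
Iteration 1: beta = 0.0, y = -1.2689 + 0.0*(-1.2689 + 1.2689) = -1.2689
  grad(y) = -8.0756, v = y - alpha*grad = -0.4226
  prox(v) = soft_thresh(-0.4226, 0.2945) = -0.1281
Iteration 2: beta = 0.3333, y = -0.1281 + 0.3333*(-0.1281 + 1.2689) = 0.2522
  grad(y) = -1.9913, v = y - alpha*grad = 0.4609
  prox(v) = soft_thresh(0.4609, 0.2945) = 0.1664
Iteration 3: beta = 0.5, y = 0.1664 + 0.5*(0.1664 + 0.1281) = 0.3136
  grad(y) = -1.7455, v = y - alpha*grad = 0.4965
  prox(v) = soft_thresh(0.4965, 0.2945) = 0.2021
f(x_3) = 2*0.2021^2 - 3*0.2021 + 2.81*|0.2021| = 0.0433


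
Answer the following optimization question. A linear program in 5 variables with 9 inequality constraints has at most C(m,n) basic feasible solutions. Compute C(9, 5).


Each vertex corresponds to some choice of n active constraints out of m, so the number of vertices is at most C(m, n) = m! / (n!(m-n)!).
m = 9, n = 5
Numerator: 9 * 8 * 7 * 6 * 5
Denominator: 5! = 120
C(9, 5) = 126


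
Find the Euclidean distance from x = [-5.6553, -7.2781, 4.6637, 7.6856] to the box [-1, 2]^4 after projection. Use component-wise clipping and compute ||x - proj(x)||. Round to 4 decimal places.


Project each component onto [-1, 2].
clip(-5.6553) = -1.0, clip(-7.2781) = -1.0, clip(4.6637) = 2.0, clip(7.6856) = 2.0
Projection = [-1.0, -1.0, 2.0, 2.0]
Squared diffs: [21.6718, 39.4145, 7.0953, 32.326]
Distance = sqrt(100.5076) = 10.0254


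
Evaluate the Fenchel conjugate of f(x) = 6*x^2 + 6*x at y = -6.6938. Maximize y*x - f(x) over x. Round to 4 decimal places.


f*(y) = sup_x {y*x - a*x^2 - b*x} = sup_x {(y-b)*x - a*x^2}
FOC: (y - b) - 2a*x = 0 => x* = (y - b)/(2a)
x* = (-6.6938 - 6)/(2*6) = -1.0578
f*(-6.6938) = (y-b)^2/(4a) = (-6.6938 - 6)^2/(4*6)
= 161.1326/24 = 6.7139


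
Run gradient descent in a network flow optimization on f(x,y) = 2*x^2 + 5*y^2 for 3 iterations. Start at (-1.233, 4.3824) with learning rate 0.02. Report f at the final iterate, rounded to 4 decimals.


Gradient descent on f(x,y) = 2*x^2 + 5*y^2.
Starting point: (-1.233, 4.3824), alpha = 0.02
Step 1: grad_x = 2*2*-1.233 = -4.932, grad_y = 2*5*4.3824 = 43.824
  x_1 = -1.233 - 0.02*-4.932 = -1.1344
  y_1 = 4.3824 - 0.02*43.824 = 3.5059
Step 2: grad_x = 2*2*-1.1344 = -4.5374, grad_y = 2*5*3.5059 = 35.0592
  x_2 = -1.1344 - 0.02*-4.5374 = -1.0436
  y_2 = 3.5059 - 0.02*35.0592 = 2.8047
Step 3: grad_x = 2*2*-1.0436 = -4.1744, grad_y = 2*5*2.8047 = 28.0474
  x_3 = -1.0436 - 0.02*-4.1744 = -0.9601
  y_3 = 2.8047 - 0.02*28.0474 = 2.2438
f(-0.9601, 2.2438) = 2*(-0.9601)^2 + 5*2.2438^2 = 27.0166
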